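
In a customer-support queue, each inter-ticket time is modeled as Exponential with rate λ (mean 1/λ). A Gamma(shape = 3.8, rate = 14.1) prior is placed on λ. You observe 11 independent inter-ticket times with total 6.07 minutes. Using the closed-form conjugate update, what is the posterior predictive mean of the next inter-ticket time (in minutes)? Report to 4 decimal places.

1.4616

With a Gamma(shape α, rate β) prior on the exponential rate λ, the posterior after n observations with total T = Σxᵢ is Gamma(α+n, β+T).
Posterior: Gamma(3.8+11, 14.1+6.07) = Gamma(14.8, 20.17).
The predictive distribution for the next observation is Lomax; its mean is β/(α−1) = 20.17/13.8 = 1.4616.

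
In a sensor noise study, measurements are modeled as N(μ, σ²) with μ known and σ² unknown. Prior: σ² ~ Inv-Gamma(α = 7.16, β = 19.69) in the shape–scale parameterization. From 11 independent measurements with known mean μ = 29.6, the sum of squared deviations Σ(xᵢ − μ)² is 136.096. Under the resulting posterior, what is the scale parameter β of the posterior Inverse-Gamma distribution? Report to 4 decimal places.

87.7380

With known mean μ and an Inverse-Gamma(α, β) prior on σ², the Normal likelihood is conjugate: posterior is Inv-Gamma(α + n/2, β + Σ(xᵢ−μ)²/2).
Posterior: Inv-Gamma(7.16 + 11/2, 19.69 + 136.096/2) = Inv-Gamma(12.66, 87.7380).
Posterior β = 87.7380.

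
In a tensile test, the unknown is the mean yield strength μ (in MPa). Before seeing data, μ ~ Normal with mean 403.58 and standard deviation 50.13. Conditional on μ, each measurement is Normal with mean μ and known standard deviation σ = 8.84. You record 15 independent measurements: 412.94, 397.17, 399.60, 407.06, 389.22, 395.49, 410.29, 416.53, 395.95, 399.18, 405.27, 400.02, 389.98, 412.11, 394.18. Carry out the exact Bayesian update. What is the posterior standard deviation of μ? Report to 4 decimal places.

For Normal data with known variance σ², a Normal(μ₀, σ₀²) prior on μ is conjugate. Posterior precision = 1/σ₀² + n/σ²; posterior mean is the precision-weighted average of μ₀ and x̄.
σ₀² = 50.13² = 2513.0169, σ² = 8.84² = 78.1456; σ² + n·σ₀² = 78.1456 + 15·2513.0169 = 37773.3991.
Posterior precision = 1/σ₀² + n/σ² = 1/2513.0169 + 15/78.1456 = (σ² + n·σ₀²)/(σ₀²σ²) = 37773.3991/(2513.0169·78.1456); posterior variance σₙ² = σ₀²σ²/(σ² + n·σ₀²) = 2513.0169·78.1456/37773.3991 = 5.198929.
Posterior SD = √σₙ² = √(2513.0169·78.1456/37773.3991) = 2.2801.

2.2801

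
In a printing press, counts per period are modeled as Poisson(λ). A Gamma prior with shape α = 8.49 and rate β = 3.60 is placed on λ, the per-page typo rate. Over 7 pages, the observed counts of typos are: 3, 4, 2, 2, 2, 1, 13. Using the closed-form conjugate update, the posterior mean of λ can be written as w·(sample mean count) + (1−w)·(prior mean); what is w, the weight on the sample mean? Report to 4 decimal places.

0.6604

With a Gamma(shape α, rate β) prior, the Poisson likelihood is conjugate: the posterior is Gamma(α + ΣXᵢ, β + n).
Posterior mean = (α₀+S)/(β₀+n) = [n/(β₀+n)]·(S/n) + [β₀/(β₀+n)]·(α₀/β₀), so only n and β₀ enter the weight.
Weight on data w = n/(β₀+n) = 7/(3.60+7) = 7/10.60 = 0.6604.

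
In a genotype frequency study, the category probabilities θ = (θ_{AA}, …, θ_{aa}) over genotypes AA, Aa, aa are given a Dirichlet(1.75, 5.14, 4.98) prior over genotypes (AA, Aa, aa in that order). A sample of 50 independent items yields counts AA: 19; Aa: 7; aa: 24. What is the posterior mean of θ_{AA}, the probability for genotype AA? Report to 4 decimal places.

0.3354

The Dirichlet prior is conjugate to the Multinomial likelihood: each posterior αⱼ = prior αⱼ + observed count nⱼ.
Posterior concentration: (20.75, 12.14, 28.98), total = 61.87.
E[θ_{AA}|data] = α_{AA}/Σα = 20.75/61.87 = 0.3354.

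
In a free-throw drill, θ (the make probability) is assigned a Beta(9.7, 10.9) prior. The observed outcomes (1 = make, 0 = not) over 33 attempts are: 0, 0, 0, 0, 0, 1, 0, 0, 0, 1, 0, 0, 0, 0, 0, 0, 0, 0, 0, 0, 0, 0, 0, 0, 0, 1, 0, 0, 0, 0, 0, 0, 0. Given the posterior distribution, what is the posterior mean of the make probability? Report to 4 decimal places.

0.2369

The Beta prior is conjugate to a Binomial/Bernoulli likelihood; the update adds successes to α and failures to β.
Posterior: Beta(α+k, β+n−k) = Beta(9.7+3, 10.9+30) = Beta(12.7, 40.9).
Posterior mean = α/(α+β) = 12.7/53.6 = 0.2369.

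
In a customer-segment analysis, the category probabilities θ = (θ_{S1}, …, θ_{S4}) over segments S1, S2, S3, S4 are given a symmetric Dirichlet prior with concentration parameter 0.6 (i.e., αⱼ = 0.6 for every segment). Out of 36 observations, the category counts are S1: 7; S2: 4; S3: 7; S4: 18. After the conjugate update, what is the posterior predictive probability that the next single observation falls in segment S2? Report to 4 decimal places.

The Dirichlet prior is conjugate to the Multinomial likelihood: each posterior αⱼ = prior αⱼ + observed count nⱼ.
Posterior concentration: (7.6, 4.6, 7.6, 18.6), total = 38.4.
P(next = S2 | data) = α_{S2}/Σα = 0.1198.

0.1198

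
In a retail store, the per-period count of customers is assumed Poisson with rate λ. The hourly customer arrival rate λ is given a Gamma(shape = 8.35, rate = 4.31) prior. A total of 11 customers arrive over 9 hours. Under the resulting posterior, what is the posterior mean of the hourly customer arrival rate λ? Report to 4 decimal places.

With a Gamma(shape α, rate β) prior, the Poisson likelihood is conjugate: the posterior is Gamma(α + ΣXᵢ, β + n).
Posterior: Gamma(α+S, β+n) = Gamma(8.35+11, 4.31+9) = Gamma(19.35, 13.31).
Posterior mean = α/β = 19.35/13.31 = 1.4538.

1.4538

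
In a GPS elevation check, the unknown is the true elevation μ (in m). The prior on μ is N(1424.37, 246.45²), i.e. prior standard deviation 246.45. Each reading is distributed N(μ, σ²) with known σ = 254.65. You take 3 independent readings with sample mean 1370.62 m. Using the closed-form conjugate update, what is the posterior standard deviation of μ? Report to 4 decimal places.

For Normal data with known variance σ², a Normal(μ₀, σ₀²) prior on μ is conjugate. Posterior precision = 1/σ₀² + n/σ²; posterior mean is the precision-weighted average of μ₀ and x̄.
σ₀² = 246.45² = 60737.6025, σ² = 254.65² = 64846.6225; σ² + n·σ₀² = 64846.6225 + 3·60737.6025 = 247059.43.
Posterior precision = 1/σ₀² + n/σ² = 1/60737.6025 + 3/64846.6225 = (σ² + n·σ₀²)/(σ₀²σ²) = 247059.43/(60737.6025·64846.6225); posterior variance σₙ² = σ₀²σ²/(σ² + n·σ₀²) = 60737.6025·64846.6225/247059.43 = 15942.028122.
Posterior SD = √σₙ² = √(60737.6025·64846.6225/247059.43) = 126.2617.

126.2617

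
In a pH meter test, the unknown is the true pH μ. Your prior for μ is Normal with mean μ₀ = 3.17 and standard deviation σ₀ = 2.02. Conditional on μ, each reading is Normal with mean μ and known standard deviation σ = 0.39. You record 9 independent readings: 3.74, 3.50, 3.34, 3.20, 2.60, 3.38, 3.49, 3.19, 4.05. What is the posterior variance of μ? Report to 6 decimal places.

For Normal data with known variance σ², a Normal(μ₀, σ₀²) prior on μ is conjugate. Posterior precision = 1/σ₀² + n/σ²; posterior mean is the precision-weighted average of μ₀ and x̄.
σ₀² = 2.02² = 4.0804, σ² = 0.39² = 0.1521; σ² + n·σ₀² = 0.1521 + 9·4.0804 = 36.8757.
Posterior precision = 1/σ₀² + n/σ² = 1/4.0804 + 9/0.1521 = (σ² + n·σ₀²)/(σ₀²σ²) = 36.8757/(4.0804·0.1521); posterior variance σₙ² = σ₀²σ²/(σ² + n·σ₀²) = 4.0804·0.1521/36.8757 = 0.016830.

0.016830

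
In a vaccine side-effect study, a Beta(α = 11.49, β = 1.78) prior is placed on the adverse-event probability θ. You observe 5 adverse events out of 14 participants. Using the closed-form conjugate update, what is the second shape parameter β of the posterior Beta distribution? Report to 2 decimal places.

The Beta prior is conjugate to a Binomial/Bernoulli likelihood; the update adds successes to α and failures to β.
Posterior: Beta(α+k, β+n−k) = Beta(11.49+5, 1.78+9) = Beta(16.49, 10.78).
Posterior β = 10.78.

10.78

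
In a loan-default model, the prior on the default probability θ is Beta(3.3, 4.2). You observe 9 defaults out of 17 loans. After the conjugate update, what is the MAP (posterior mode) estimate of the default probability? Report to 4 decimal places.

The Beta prior is conjugate to a Binomial/Bernoulli likelihood; the update adds successes to α and failures to β.
Posterior: Beta(α+k, β+n−k) = Beta(3.3+9, 4.2+8) = Beta(12.3, 12.2).
Mode of Beta(a,b) for a,b>1 is (a−1)/(a+b−2) = 11.3/22.5 = 0.5022.

0.5022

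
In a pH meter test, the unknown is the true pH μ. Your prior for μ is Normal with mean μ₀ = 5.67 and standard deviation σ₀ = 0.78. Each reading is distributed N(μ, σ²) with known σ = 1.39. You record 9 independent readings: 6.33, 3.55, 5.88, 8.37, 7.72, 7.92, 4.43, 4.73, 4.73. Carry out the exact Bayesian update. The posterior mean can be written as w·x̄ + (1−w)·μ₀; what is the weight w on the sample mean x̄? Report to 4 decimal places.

For Normal data with known variance σ², a Normal(μ₀, σ₀²) prior on μ is conjugate. Posterior precision = 1/σ₀² + n/σ²; posterior mean is the precision-weighted average of μ₀ and x̄.
σ₀² = 0.78² = 0.6084, σ² = 1.39² = 1.9321. Prior precision 1/σ₀² = 1/0.6084; data precision n/σ² = 9/1.9321.
w = (n/σ²)/(1/σ₀² + n/σ²) = n·σ₀²/(σ² + n·σ₀²) = 9·0.6084/(1.9321 + 9·0.6084) = 5.4756/7.4077 = 0.7392.

0.7392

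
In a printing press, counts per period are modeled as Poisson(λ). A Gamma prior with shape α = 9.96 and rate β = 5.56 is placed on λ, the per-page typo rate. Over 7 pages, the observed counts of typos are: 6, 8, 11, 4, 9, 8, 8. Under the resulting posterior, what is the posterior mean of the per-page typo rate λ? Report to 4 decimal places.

With a Gamma(shape α, rate β) prior, the Poisson likelihood is conjugate: the posterior is Gamma(α + ΣXᵢ, β + n).
Sum of counts S = 54 over n = 7 pages.
Posterior: Gamma(α+S, β+n) = Gamma(9.96+54, 5.56+7) = Gamma(63.96, 12.56).
Posterior mean = α/β = 63.96/12.56 = 5.0924.

5.0924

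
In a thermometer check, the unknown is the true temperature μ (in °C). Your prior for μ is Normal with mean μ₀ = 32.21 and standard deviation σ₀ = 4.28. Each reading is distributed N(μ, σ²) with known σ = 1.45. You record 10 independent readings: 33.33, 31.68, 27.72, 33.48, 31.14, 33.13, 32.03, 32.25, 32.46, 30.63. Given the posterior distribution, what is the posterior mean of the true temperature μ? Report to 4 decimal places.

31.7898

For Normal data with known variance σ², a Normal(μ₀, σ₀²) prior on μ is conjugate. Posterior precision = 1/σ₀² + n/σ²; posterior mean is the precision-weighted average of μ₀ and x̄.
Σxᵢ = 33.33 + 31.68 + 27.72 + 33.48 + 31.14 + 33.13 + 32.03 + 32.25 + 32.46 + 30.63 = 317.85, so n·x̄ = 317.85.
σ₀² = 4.28² = 18.3184, σ² = 1.45² = 2.1025; σ² + n·σ₀² = 2.1025 + 10·18.3184 = 185.2865.
Posterior mean = (μ₀/σ₀² + n·x̄/σ²)/(1/σ₀² + n/σ²) = (σ²·μ₀ + σ₀²·n·x̄)/(σ² + n·σ₀²) = (2.1025·32.21 + 18.3184·317.85)/185.2865 = 5890.224965/185.2865 = 31.7898.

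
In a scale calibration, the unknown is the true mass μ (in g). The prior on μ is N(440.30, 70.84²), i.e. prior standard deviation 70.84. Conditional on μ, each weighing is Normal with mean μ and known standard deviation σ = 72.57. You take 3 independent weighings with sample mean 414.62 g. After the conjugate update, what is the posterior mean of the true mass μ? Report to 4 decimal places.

421.2751

For Normal data with known variance σ², a Normal(μ₀, σ₀²) prior on μ is conjugate. Posterior precision = 1/σ₀² + n/σ²; posterior mean is the precision-weighted average of μ₀ and x̄.
n·x̄ = 3·414.62 = 1243.86.
σ₀² = 70.84² = 5018.3056, σ² = 72.57² = 5266.4049; σ² + n·σ₀² = 5266.4049 + 3·5018.3056 = 20321.3217.
Posterior mean = (μ₀/σ₀² + n·x̄/σ²)/(1/σ₀² + n/σ²) = (σ²·μ₀ + σ₀²·n·x̄)/(σ² + n·σ₀²) = (5266.4049·440.30 + 5018.3056·1243.86)/20321.3217 = 8560867.681086/20321.3217 = 421.2751.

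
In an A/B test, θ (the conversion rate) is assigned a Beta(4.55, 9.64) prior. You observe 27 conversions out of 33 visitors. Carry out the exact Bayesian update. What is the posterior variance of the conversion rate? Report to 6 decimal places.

0.004598

The Beta prior is conjugate to a Binomial/Bernoulli likelihood; the update adds successes to α and failures to β.
Posterior: Beta(α+k, β+n−k) = Beta(4.55+27, 9.64+6) = Beta(31.55, 15.64).
Var = αβ/((α+β)²(α+β+1)) = 31.55·15.64/(47.19²·48.19) = 0.004598.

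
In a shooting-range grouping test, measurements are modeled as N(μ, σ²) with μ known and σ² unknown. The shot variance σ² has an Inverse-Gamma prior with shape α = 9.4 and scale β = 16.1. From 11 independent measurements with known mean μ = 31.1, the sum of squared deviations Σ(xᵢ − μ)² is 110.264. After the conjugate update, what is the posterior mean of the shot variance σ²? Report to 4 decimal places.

5.1246

With known mean μ and an Inverse-Gamma(α, β) prior on σ², the Normal likelihood is conjugate: posterior is Inv-Gamma(α + n/2, β + Σ(xᵢ−μ)²/2).
Posterior: Inv-Gamma(9.4 + 11/2, 16.1 + 110.264/2) = Inv-Gamma(14.90, 71.2320).
E[σ²|data] = β/(α−1) = 71.2320/13.90 = 5.1246.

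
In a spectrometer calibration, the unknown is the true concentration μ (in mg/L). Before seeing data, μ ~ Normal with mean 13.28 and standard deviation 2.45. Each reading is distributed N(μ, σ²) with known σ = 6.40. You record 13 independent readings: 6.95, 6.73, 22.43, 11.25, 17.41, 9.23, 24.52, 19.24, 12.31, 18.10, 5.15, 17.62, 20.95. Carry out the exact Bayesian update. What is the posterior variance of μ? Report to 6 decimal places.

For Normal data with known variance σ², a Normal(μ₀, σ₀²) prior on μ is conjugate. Posterior precision = 1/σ₀² + n/σ²; posterior mean is the precision-weighted average of μ₀ and x̄.
σ₀² = 2.45² = 6.0025, σ² = 6.40² = 40.96; σ² + n·σ₀² = 40.96 + 13·6.0025 = 118.9925.
Posterior precision = 1/σ₀² + n/σ² = 1/6.0025 + 13/40.96 = (σ² + n·σ₀²)/(σ₀²σ²) = 118.9925/(6.0025·40.96); posterior variance σₙ² = σ₀²σ²/(σ² + n·σ₀²) = 6.0025·40.96/118.9925 = 2.066201.

2.066201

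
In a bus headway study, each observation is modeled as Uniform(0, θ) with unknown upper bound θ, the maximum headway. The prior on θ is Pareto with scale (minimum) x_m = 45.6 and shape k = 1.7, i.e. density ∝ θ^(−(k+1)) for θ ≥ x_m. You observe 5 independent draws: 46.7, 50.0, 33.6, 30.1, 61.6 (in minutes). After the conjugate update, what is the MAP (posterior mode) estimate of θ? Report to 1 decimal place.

61.6

A Pareto(scale x_m, shape k) prior on the upper bound θ of Uniform(0, θ) is conjugate: posterior is Pareto(max(x_m, max xᵢ), k + n).
Sample maximum = 61.6; prior scale x_m = 45.6 → posterior scale = max = 61.6.
Posterior shape = 1.7 + 5 = 6.7.
The Pareto density is decreasing on [x_m, ∞), so the mode is x_m = 61.6.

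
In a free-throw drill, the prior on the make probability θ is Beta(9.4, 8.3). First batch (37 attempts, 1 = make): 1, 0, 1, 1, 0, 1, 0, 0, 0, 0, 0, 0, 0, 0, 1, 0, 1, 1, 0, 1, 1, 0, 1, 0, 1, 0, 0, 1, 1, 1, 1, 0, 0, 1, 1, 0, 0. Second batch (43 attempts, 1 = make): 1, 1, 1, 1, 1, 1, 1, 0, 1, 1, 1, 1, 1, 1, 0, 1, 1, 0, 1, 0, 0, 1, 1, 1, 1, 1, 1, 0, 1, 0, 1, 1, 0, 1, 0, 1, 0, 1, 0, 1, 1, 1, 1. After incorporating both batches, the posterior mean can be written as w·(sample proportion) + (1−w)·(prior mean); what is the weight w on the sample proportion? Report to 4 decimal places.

0.8188

The Beta prior is conjugate to a Binomial/Bernoulli likelihood; the update adds successes to α and failures to β.
Total number of attempts: n = 37 + 43 = 80.
Posterior mean = (α₀+k)/(α₀+β₀+n) = [n/(α₀+β₀+n)]·(k/n) + [(α₀+β₀)/(α₀+β₀+n)]·α₀/(α₀+β₀), so only n and the prior enter the weight.
The weight on the data is w = n/(α₀+β₀+n) = 80/(9.4+8.3+80) = 80/97.7 = 0.8188.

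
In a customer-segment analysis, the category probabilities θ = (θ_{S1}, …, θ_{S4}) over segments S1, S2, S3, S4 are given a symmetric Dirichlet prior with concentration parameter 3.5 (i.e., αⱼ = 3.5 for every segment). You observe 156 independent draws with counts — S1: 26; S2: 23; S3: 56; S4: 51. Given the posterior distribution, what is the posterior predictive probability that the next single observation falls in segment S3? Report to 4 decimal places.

The Dirichlet prior is conjugate to the Multinomial likelihood: each posterior αⱼ = prior αⱼ + observed count nⱼ.
Posterior concentration: (29.5, 26.5, 59.5, 54.5), total = 170.0.
P(next = S3 | data) = α_{S3}/Σα = 0.3500.

0.3500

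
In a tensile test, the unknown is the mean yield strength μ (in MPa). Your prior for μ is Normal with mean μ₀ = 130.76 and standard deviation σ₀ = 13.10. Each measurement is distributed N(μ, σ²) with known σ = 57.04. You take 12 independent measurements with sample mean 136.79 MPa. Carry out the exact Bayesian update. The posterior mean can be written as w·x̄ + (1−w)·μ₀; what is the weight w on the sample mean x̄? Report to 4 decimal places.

0.3876

For Normal data with known variance σ², a Normal(μ₀, σ₀²) prior on μ is conjugate. Posterior precision = 1/σ₀² + n/σ²; posterior mean is the precision-weighted average of μ₀ and x̄.
σ₀² = 13.10² = 171.61, σ² = 57.04² = 3253.5616. Prior precision 1/σ₀² = 1/171.61; data precision n/σ² = 12/3253.5616.
w = (n/σ²)/(1/σ₀² + n/σ²) = n·σ₀²/(σ² + n·σ₀²) = 12·171.61/(3253.5616 + 12·171.61) = 2059.32/5312.8816 = 0.3876.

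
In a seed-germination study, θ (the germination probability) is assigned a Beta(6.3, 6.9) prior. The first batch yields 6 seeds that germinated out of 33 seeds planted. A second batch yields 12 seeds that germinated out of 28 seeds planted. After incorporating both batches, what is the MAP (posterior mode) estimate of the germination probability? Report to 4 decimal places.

The Beta prior is conjugate to a Binomial/Bernoulli likelihood; the update adds successes to α and failures to β.
After batch 1: Beta(6.3+6, 6.9+27) = Beta(12.3, 33.9).
After batch 2: Beta(12.3+12, 33.9+16) = Beta(24.3, 49.9).
Mode of Beta(a,b) for a,b>1 is (a−1)/(a+b−2) = 23.3/72.2 = 0.3227.

0.3227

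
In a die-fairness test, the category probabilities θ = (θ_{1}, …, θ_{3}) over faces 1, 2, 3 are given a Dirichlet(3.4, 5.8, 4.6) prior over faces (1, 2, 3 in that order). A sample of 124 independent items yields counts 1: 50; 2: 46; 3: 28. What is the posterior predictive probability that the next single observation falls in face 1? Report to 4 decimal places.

The Dirichlet prior is conjugate to the Multinomial likelihood: each posterior αⱼ = prior αⱼ + observed count nⱼ.
Posterior concentration: (53.4, 51.8, 32.6), total = 137.8.
P(next = 1 | data) = α_{1}/Σα = 0.3875.

0.3875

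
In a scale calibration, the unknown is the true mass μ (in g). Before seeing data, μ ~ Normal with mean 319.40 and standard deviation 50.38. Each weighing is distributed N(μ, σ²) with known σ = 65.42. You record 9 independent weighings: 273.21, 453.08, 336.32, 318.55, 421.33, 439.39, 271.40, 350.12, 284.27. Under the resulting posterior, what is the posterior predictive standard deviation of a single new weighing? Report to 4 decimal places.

For Normal data with known variance σ², a Normal(μ₀, σ₀²) prior on μ is conjugate. Posterior precision = 1/σ₀² + n/σ²; posterior mean is the precision-weighted average of μ₀ and x̄.
σ₀² = 50.38² = 2538.1444, σ² = 65.42² = 4279.7764; σ² + n·σ₀² = 4279.7764 + 9·2538.1444 = 27123.076.
Posterior precision = 1/σ₀² + n/σ² = 1/2538.1444 + 9/4279.7764 = (σ² + n·σ₀²)/(σ₀²σ²) = 27123.076/(2538.1444·4279.7764); posterior variance σₙ² = σ₀²σ²/(σ² + n·σ₀²) = 2538.1444·4279.7764/27123.076 = 400.496260.
Predictive variance for one new observation = σₙ² + σ² = 2538.1444·4279.7764/27123.076 + 4279.7764 = σ²·(σ₀² + 27123.076)/27123.076 = 4279.7764·29661.2204/27123.076 = 4680.272660; SD = √(4279.7764·29661.2204/27123.076) = 68.4125.

68.4125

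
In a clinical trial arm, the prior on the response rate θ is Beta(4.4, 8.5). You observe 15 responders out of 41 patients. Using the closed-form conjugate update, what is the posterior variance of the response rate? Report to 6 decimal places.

The Beta prior is conjugate to a Binomial/Bernoulli likelihood; the update adds successes to α and failures to β.
Posterior: Beta(α+k, β+n−k) = Beta(4.4+15, 8.5+26) = Beta(19.4, 34.5).
Var = αβ/((α+β)²(α+β+1)) = 19.4·34.5/(53.9²·54.9) = 0.004196.

0.004196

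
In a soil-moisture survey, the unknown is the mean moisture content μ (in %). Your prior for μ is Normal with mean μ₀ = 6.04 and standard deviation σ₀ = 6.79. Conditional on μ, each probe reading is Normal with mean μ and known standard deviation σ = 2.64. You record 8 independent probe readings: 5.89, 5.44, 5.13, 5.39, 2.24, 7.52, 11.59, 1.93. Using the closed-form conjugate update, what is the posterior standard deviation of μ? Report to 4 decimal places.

For Normal data with known variance σ², a Normal(μ₀, σ₀²) prior on μ is conjugate. Posterior precision = 1/σ₀² + n/σ²; posterior mean is the precision-weighted average of μ₀ and x̄.
σ₀² = 6.79² = 46.1041, σ² = 2.64² = 6.9696; σ² + n·σ₀² = 6.9696 + 8·46.1041 = 375.8024.
Posterior precision = 1/σ₀² + n/σ² = 1/46.1041 + 8/6.9696 = (σ² + n·σ₀²)/(σ₀²σ²) = 375.8024/(46.1041·6.9696); posterior variance σₙ² = σ₀²σ²/(σ² + n·σ₀²) = 46.1041·6.9696/375.8024 = 0.855043.
Posterior SD = √σₙ² = √(46.1041·6.9696/375.8024) = 0.9247.

0.9247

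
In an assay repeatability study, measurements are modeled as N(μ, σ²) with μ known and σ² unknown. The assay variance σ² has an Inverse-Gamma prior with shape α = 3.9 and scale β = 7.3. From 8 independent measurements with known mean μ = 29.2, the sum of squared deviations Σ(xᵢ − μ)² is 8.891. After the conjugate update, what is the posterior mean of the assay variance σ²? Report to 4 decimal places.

1.7022

With known mean μ and an Inverse-Gamma(α, β) prior on σ², the Normal likelihood is conjugate: posterior is Inv-Gamma(α + n/2, β + Σ(xᵢ−μ)²/2).
Posterior: Inv-Gamma(3.9 + 8/2, 7.3 + 8.891/2) = Inv-Gamma(7.90, 11.7455).
E[σ²|data] = β/(α−1) = 11.7455/6.90 = 1.7022.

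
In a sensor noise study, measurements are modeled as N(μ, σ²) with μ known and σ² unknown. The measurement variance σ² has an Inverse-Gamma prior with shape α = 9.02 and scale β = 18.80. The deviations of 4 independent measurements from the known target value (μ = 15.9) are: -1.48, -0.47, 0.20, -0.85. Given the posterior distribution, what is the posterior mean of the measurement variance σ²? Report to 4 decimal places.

2.0346

With known mean μ and an Inverse-Gamma(α, β) prior on σ², the Normal likelihood is conjugate: posterior is Inv-Gamma(α + n/2, β + Σ(xᵢ−μ)²/2).
Σ(xᵢ−μ)² = (-1.48)² + (-0.47)² + (0.20)² + (-0.85)² = 3.1738.
Posterior: Inv-Gamma(9.02 + 4/2, 18.80 + 3.1738/2) = Inv-Gamma(11.02, 20.38690).
E[σ²|data] = β/(α−1) = 20.38690/10.02 = 2.0346.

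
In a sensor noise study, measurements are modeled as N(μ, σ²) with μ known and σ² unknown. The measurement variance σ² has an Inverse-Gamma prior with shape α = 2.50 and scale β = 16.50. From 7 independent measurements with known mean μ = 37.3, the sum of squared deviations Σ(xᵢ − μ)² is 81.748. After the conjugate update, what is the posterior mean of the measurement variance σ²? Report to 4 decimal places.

With known mean μ and an Inverse-Gamma(α, β) prior on σ², the Normal likelihood is conjugate: posterior is Inv-Gamma(α + n/2, β + Σ(xᵢ−μ)²/2).
Posterior: Inv-Gamma(2.50 + 7/2, 16.50 + 81.748/2) = Inv-Gamma(6.00, 57.3740).
E[σ²|data] = β/(α−1) = 57.3740/5.00 = 11.4748.

11.4748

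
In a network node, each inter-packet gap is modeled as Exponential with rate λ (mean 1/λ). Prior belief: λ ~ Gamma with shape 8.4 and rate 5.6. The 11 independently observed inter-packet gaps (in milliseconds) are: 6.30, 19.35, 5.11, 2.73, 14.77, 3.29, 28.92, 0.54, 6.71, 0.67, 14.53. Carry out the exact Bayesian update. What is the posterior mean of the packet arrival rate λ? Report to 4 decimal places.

0.1788

With a Gamma(shape α, rate β) prior on the exponential rate λ, the posterior after n observations with total T = Σxᵢ is Gamma(α+n, β+T).
Sum of observations T = 102.92 milliseconds; n = 11.
Posterior: Gamma(8.4+11, 5.6+102.92) = Gamma(19.4, 108.52).
Posterior mean of λ = α/β = 19.4/108.52 = 0.1788.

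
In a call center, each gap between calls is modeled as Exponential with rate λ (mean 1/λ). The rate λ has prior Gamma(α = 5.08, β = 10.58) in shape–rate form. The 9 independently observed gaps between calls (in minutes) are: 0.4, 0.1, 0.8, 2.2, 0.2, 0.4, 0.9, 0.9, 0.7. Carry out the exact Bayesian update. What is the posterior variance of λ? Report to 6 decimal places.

0.047704

With a Gamma(shape α, rate β) prior on the exponential rate λ, the posterior after n observations with total T = Σxᵢ is Gamma(α+n, β+T).
Sum of observations T = 6.6 minutes; n = 9.
Posterior: Gamma(5.08+9, 10.58+6.6) = Gamma(14.08, 17.18).
Var = α/β² = 0.047704.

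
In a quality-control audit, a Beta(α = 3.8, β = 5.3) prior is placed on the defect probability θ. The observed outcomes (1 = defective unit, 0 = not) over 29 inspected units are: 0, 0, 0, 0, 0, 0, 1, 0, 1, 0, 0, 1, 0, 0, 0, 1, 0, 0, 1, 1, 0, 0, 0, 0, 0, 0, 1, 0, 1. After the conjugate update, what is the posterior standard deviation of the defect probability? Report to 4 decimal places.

The Beta prior is conjugate to a Binomial/Bernoulli likelihood; the update adds successes to α and failures to β.
Posterior: Beta(α+k, β+n−k) = Beta(3.8+8, 5.3+21) = Beta(11.8, 26.3).
Var = αβ/((α+β)²(α+β+1)) = 11.8·26.3/(38.1²·39.1) = 0.00546778; SD = √0.00546778 = 0.0739.

0.0739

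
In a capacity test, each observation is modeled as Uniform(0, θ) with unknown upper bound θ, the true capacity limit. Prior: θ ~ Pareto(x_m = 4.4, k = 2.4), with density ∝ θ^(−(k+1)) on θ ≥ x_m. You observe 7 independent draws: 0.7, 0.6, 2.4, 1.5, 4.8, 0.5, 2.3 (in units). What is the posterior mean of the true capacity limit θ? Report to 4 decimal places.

5.3714

A Pareto(scale x_m, shape k) prior on the upper bound θ of Uniform(0, θ) is conjugate: posterior is Pareto(max(x_m, max xᵢ), k + n).
Sample maximum = 4.8; prior scale x_m = 4.4 → posterior scale = max = 4.8.
Posterior shape = 2.4 + 7 = 9.4.
E[θ|data] = k·x_m/(k−1) = 9.4·4.8/8.4 = 5.3714.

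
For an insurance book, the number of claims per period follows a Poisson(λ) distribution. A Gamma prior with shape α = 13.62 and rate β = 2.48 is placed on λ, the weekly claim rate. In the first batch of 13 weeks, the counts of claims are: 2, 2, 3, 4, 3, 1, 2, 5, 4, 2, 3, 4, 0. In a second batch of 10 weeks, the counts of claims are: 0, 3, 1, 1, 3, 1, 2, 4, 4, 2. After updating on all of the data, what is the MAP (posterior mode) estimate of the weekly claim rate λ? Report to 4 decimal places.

With a Gamma(shape α, rate β) prior, the Poisson likelihood is conjugate: the posterior is Gamma(α + ΣXᵢ, β + n).
Batch 1: sum of counts S = 35 over n = 13 weeks.
After batch 1: Gamma(α+S, β+n) = Gamma(13.62+35, 2.48+13) = Gamma(48.62, 15.48).
Batch 2: sum of counts S = 21 over n = 10 weeks.
After batch 2: Gamma(α+S, β+n) = Gamma(48.62+21, 15.48+10) = Gamma(69.62, 25.48).
Mode of Gamma(α,β) for α≥1 is (α−1)/β = 68.62/25.48 = 2.6931.

2.6931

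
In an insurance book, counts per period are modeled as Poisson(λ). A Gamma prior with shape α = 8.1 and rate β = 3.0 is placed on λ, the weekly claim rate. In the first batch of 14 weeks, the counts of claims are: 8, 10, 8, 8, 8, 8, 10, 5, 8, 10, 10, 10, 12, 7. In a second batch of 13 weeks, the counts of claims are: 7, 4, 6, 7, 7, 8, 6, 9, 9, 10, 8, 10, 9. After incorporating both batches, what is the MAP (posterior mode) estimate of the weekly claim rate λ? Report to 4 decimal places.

With a Gamma(shape α, rate β) prior, the Poisson likelihood is conjugate: the posterior is Gamma(α + ΣXᵢ, β + n).
Batch 1: sum of counts S = 122 over n = 14 weeks.
After batch 1: Gamma(α+S, β+n) = Gamma(8.1+122, 3.0+14) = Gamma(130.1, 17.0).
Batch 2: sum of counts S = 100 over n = 13 weeks.
After batch 2: Gamma(α+S, β+n) = Gamma(130.1+100, 17.0+13) = Gamma(230.1, 30.0).
Mode of Gamma(α,β) for α≥1 is (α−1)/β = 229.1/30.0 = 7.6367.

7.6367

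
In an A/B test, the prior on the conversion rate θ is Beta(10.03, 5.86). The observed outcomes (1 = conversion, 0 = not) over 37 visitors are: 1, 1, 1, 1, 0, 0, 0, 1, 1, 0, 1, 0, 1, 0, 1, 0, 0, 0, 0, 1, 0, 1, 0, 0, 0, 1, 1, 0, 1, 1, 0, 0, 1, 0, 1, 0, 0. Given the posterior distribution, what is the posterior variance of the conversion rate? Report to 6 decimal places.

0.004637

The Beta prior is conjugate to a Binomial/Bernoulli likelihood; the update adds successes to α and failures to β.
Posterior: Beta(α+k, β+n−k) = Beta(10.03+17, 5.86+20) = Beta(27.03, 25.86).
Var = αβ/((α+β)²(α+β+1)) = 27.03·25.86/(52.89²·53.89) = 0.004637.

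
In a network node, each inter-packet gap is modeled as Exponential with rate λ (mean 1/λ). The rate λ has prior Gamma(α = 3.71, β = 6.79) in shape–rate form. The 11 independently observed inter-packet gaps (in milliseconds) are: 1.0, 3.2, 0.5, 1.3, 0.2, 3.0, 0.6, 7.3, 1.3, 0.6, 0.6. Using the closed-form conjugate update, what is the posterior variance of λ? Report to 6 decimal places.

With a Gamma(shape α, rate β) prior on the exponential rate λ, the posterior after n observations with total T = Σxᵢ is Gamma(α+n, β+T).
Sum of observations T = 19.6 milliseconds; n = 11.
Posterior: Gamma(3.71+11, 6.79+19.6) = Gamma(14.71, 26.39).
Var = α/β² = 0.021122.

0.021122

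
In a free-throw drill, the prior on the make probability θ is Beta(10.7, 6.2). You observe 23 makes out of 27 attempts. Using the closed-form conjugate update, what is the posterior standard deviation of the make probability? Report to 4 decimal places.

The Beta prior is conjugate to a Binomial/Bernoulli likelihood; the update adds successes to α and failures to β.
Posterior: Beta(α+k, β+n−k) = Beta(10.7+23, 6.2+4) = Beta(33.7, 10.2).
Var = αβ/((α+β)²(α+β+1)) = 33.7·10.2/(43.9²·44.9) = 0.00397242; SD = √0.00397242 = 0.0630.

0.0630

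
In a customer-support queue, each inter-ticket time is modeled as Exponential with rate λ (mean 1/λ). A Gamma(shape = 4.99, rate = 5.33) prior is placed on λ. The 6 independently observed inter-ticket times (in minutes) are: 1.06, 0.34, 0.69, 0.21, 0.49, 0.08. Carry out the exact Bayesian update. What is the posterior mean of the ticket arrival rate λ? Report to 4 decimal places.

With a Gamma(shape α, rate β) prior on the exponential rate λ, the posterior after n observations with total T = Σxᵢ is Gamma(α+n, β+T).
Sum of observations T = 2.87 minutes; n = 6.
Posterior: Gamma(4.99+6, 5.33+2.87) = Gamma(10.99, 8.20).
Posterior mean of λ = α/β = 10.99/8.20 = 1.3402.

1.3402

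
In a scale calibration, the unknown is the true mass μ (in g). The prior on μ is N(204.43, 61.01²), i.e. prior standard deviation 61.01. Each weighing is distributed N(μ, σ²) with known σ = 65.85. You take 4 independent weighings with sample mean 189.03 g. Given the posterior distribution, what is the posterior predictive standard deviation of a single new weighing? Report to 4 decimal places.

71.9428

For Normal data with known variance σ², a Normal(μ₀, σ₀²) prior on μ is conjugate. Posterior precision = 1/σ₀² + n/σ²; posterior mean is the precision-weighted average of μ₀ and x̄.
σ₀² = 61.01² = 3722.2201, σ² = 65.85² = 4336.2225; σ² + n·σ₀² = 4336.2225 + 4·3722.2201 = 19225.1029.
Posterior precision = 1/σ₀² + n/σ² = 1/3722.2201 + 4/4336.2225 = (σ² + n·σ₀²)/(σ₀²σ²) = 19225.1029/(3722.2201·4336.2225); posterior variance σₙ² = σ₀²σ²/(σ² + n·σ₀²) = 3722.2201·4336.2225/19225.1029 = 839.546848.
Predictive variance for one new observation = σₙ² + σ² = 3722.2201·4336.2225/19225.1029 + 4336.2225 = σ²·(σ₀² + 19225.1029)/19225.1029 = 4336.2225·22947.323/19225.1029 = 5175.769348; SD = √(4336.2225·22947.323/19225.1029) = 71.9428.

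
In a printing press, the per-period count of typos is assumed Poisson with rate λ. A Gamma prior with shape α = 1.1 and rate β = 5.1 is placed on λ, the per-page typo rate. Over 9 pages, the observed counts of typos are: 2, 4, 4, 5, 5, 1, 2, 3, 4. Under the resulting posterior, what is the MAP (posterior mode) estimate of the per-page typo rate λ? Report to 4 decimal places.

With a Gamma(shape α, rate β) prior, the Poisson likelihood is conjugate: the posterior is Gamma(α + ΣXᵢ, β + n).
Sum of counts S = 30 over n = 9 pages.
Posterior: Gamma(α+S, β+n) = Gamma(1.1+30, 5.1+9) = Gamma(31.1, 14.1).
Mode of Gamma(α,β) for α≥1 is (α−1)/β = 30.1/14.1 = 2.1348.

2.1348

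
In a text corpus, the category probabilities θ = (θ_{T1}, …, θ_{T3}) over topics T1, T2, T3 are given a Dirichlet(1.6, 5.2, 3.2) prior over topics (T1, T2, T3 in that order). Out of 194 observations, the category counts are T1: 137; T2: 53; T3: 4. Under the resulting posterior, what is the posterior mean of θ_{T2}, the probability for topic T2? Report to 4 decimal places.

0.2853

The Dirichlet prior is conjugate to the Multinomial likelihood: each posterior αⱼ = prior αⱼ + observed count nⱼ.
Posterior concentration: (138.6, 58.2, 7.2), total = 204.0.
E[θ_{T2}|data] = α_{T2}/Σα = 58.2/204.0 = 0.2853.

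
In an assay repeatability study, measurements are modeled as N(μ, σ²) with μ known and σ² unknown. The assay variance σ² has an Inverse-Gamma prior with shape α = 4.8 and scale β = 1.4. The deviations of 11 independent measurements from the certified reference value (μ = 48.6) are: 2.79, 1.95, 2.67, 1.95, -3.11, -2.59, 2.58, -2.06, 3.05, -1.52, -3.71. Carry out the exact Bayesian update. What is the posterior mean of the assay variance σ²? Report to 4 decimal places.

With known mean μ and an Inverse-Gamma(α, β) prior on σ², the Normal likelihood is conjugate: posterior is Inv-Gamma(α + n/2, β + Σ(xᵢ−μ)²/2).
Σ(xᵢ−μ)² = (2.79)² + (1.95)² + (2.67)² + (1.95)² + (-3.11)² + (-2.59)² + (2.58)² + (-2.06)² + (3.05)² + (-1.52)² + (-3.71)² = 75.1752.
Posterior: Inv-Gamma(4.8 + 11/2, 1.4 + 75.1752/2) = Inv-Gamma(10.30, 38.98760).
E[σ²|data] = β/(α−1) = 38.98760/9.30 = 4.1922.

4.1922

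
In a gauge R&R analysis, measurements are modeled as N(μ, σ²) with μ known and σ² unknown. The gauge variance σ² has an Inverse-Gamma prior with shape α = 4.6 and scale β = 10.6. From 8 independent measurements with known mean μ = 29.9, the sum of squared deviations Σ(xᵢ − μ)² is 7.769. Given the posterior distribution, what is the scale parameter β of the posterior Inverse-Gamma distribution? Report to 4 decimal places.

With known mean μ and an Inverse-Gamma(α, β) prior on σ², the Normal likelihood is conjugate: posterior is Inv-Gamma(α + n/2, β + Σ(xᵢ−μ)²/2).
Posterior: Inv-Gamma(4.6 + 8/2, 10.6 + 7.769/2) = Inv-Gamma(8.60, 14.4845).
Posterior β = 14.4845.

14.4845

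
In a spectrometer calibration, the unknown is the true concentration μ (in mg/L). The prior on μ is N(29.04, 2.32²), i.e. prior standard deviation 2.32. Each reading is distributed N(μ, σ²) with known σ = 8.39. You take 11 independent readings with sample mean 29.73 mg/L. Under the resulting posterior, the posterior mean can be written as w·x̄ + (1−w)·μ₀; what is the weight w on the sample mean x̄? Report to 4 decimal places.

0.4568

For Normal data with known variance σ², a Normal(μ₀, σ₀²) prior on μ is conjugate. Posterior precision = 1/σ₀² + n/σ²; posterior mean is the precision-weighted average of μ₀ and x̄.
σ₀² = 2.32² = 5.3824, σ² = 8.39² = 70.3921. Prior precision 1/σ₀² = 1/5.3824; data precision n/σ² = 11/70.3921.
w = (n/σ²)/(1/σ₀² + n/σ²) = n·σ₀²/(σ² + n·σ₀²) = 11·5.3824/(70.3921 + 11·5.3824) = 59.2064/129.5985 = 0.4568.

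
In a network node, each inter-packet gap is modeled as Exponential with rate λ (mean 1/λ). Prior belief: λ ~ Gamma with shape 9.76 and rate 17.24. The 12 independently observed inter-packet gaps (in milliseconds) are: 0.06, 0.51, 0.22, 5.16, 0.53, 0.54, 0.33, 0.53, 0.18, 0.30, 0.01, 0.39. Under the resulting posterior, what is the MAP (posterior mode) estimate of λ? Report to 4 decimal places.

0.7985

With a Gamma(shape α, rate β) prior on the exponential rate λ, the posterior after n observations with total T = Σxᵢ is Gamma(α+n, β+T).
Sum of observations T = 8.76 milliseconds; n = 12.
Posterior: Gamma(9.76+12, 17.24+8.76) = Gamma(21.76, 26.00).
Mode = (α−1)/β = 0.7985.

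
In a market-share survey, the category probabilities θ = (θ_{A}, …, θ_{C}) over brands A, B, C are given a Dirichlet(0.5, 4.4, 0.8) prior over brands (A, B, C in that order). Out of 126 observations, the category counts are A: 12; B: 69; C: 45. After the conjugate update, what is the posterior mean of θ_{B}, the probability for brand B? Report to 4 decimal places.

0.5573

The Dirichlet prior is conjugate to the Multinomial likelihood: each posterior αⱼ = prior αⱼ + observed count nⱼ.
Posterior concentration: (12.5, 73.4, 45.8), total = 131.7.
E[θ_{B}|data] = α_{B}/Σα = 73.4/131.7 = 0.5573.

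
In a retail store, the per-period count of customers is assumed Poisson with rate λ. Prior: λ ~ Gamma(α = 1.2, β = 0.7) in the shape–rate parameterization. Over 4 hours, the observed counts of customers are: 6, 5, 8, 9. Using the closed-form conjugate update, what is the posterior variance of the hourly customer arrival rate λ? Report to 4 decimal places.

1.3219

With a Gamma(shape α, rate β) prior, the Poisson likelihood is conjugate: the posterior is Gamma(α + ΣXᵢ, β + n).
Sum of counts S = 28 over n = 4 hours.
Posterior: Gamma(α+S, β+n) = Gamma(1.2+28, 0.7+4) = Gamma(29.2, 4.7).
Var = α/β² = 29.2/4.7² = 1.3219.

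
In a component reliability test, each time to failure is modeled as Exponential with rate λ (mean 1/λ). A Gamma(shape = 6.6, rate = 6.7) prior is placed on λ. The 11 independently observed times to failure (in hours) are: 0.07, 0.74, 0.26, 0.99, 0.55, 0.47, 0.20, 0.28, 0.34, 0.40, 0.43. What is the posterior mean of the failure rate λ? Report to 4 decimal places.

With a Gamma(shape α, rate β) prior on the exponential rate λ, the posterior after n observations with total T = Σxᵢ is Gamma(α+n, β+T).
Sum of observations T = 4.73 hours; n = 11.
Posterior: Gamma(6.6+11, 6.7+4.73) = Gamma(17.6, 11.43).
Posterior mean of λ = α/β = 17.6/11.43 = 1.5398.

1.5398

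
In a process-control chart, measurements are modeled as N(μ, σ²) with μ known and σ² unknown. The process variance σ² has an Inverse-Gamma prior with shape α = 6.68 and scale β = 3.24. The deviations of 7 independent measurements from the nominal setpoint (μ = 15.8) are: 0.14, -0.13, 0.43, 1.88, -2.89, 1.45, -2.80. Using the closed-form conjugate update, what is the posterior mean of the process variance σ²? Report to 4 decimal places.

1.5539

With known mean μ and an Inverse-Gamma(α, β) prior on σ², the Normal likelihood is conjugate: posterior is Inv-Gamma(α + n/2, β + Σ(xᵢ−μ)²/2).
Σ(xᵢ−μ)² = (0.14)² + (-0.13)² + (0.43)² + (1.88)² + (-2.89)² + (1.45)² + (-2.80)² = 22.0504.
Posterior: Inv-Gamma(6.68 + 7/2, 3.24 + 22.0504/2) = Inv-Gamma(10.18, 14.26520).
E[σ²|data] = β/(α−1) = 14.26520/9.18 = 1.5539.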